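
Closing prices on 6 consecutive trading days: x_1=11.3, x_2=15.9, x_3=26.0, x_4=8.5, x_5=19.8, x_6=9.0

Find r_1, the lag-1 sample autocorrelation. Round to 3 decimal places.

Mean x̄ = (11.3 + 15.9 + 26.0 + 8.5 + 19.8 + 9.0)/6 = 15.0833
Numerator Σ_{t=1}^{5}(x_t−x̄)(x_{t+1}−x̄) = -125.7869
Denominator Σ(x_t−x̄)² = 236.7483
r_1 = -125.7869 / 236.7483 = -0.531

-0.531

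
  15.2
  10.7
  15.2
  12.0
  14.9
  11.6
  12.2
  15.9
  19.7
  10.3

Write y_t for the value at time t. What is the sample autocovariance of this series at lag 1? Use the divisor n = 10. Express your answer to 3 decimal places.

-2.365

Mean ȳ = (15.2 + 10.7 + 15.2 + 12.0 + 14.9 + 11.6 + 12.2 + 15.9 + 19.7 + 10.3)/10 = 13.7700
Σ_{t=1}^{9}(y_t−ȳ)(y_{t+1}−ȳ) = -23.6469
γ_1 = -23.6469 / 10 = -2.365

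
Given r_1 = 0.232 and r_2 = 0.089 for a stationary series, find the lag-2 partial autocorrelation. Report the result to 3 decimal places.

φ_{22} = (r_2 − r_1²) / (1 − r_1²)
r_1² = (0.232)² = 0.053824
Numerator = 0.089 − 0.0538 = 0.0352; denominator = 1 − 0.0538 = 0.9462
φ_{22} = 0.0352 / 0.9462 = 0.037

0.037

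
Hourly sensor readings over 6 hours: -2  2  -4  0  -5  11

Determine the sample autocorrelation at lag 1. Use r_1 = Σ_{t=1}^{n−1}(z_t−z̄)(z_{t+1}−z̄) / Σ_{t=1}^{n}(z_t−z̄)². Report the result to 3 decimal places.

Mean z̄ = (-2 + 2 − 4 + 0 − 5 + 11)/6 = 0.3333
Deviations from mean: -2.3333, 1.6667, -4.3333, -0.3333, -5.3333, 10.6667
Numerator Σ_{t=1}^{5}(z_t−z̄)(z_{t+1}−z̄) = -64.7778
Denominator Σ(z_t−z̄)² = 169.3333
r_1 = -64.7778 / 169.3333 = -0.383

-0.383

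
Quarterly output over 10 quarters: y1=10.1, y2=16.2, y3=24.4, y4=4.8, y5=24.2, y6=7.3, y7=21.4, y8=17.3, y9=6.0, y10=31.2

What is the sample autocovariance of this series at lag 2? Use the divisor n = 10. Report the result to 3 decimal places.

11.210

Mean ȳ = (10.1 + 16.2 + 24.4 + 4.8 + 24.2 + 7.3 + 21.4 + 17.3 + 6.0 + 31.2)/10 = 16.2900
Σ_{t=1}^{8}(y_t−ȳ)(y_{t+2}−ȳ) = 112.0958
γ_2 = 112.0958 / 10 = 11.210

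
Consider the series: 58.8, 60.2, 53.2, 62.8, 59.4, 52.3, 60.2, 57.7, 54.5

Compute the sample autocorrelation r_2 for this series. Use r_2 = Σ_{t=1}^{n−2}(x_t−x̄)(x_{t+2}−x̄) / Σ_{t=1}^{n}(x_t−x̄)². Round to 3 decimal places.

Mean x̄ = (58.8 + 60.2 + 53.2 + 62.8 + 59.4 + 52.3 + 60.2 + 57.7 + 54.5)/9 = 57.6778
Σ(x_t−x̄)(x_{t+2}−x̄) = (-5.0251) + (12.9194) + (-7.7117) + (-27.5462) + (4.3438) + (-0.1195) + (-8.0151) = -31.1543
Denominator Σ(x_t−x̄)² = 102.2556
r_2 = -31.1543 / 102.2556 = -0.305

-0.305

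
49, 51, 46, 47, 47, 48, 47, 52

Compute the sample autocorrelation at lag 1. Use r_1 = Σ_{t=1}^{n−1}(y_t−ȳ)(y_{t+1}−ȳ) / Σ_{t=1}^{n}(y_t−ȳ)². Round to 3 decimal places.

-0.106

Mean ȳ = (49 + 51 + 46 + 47 + 47 + 48 + 47 + 52)/8 = 48.3750
Deviations from mean: 0.6250, 2.6250, -2.3750, -1.3750, -1.3750, -0.3750, -1.3750, 3.6250
Σ(y_t−ȳ)(y_{t+1}−ȳ) = (1.6406) + (-6.2344) + (3.2656) + (1.8906) + (0.5156) + (0.5156) + (-4.9844) = -3.3906
Denominator Σ(y_t−ȳ)² = 31.8750
r_1 = -3.3906 / 31.8750 = -0.106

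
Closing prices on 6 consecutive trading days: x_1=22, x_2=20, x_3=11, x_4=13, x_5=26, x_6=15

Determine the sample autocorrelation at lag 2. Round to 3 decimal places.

-0.486

Mean x̄ = (22 + 20 + 11 + 13 + 26 + 15)/6 = 17.8333
Σ(x_t−x̄)(x_{t+2}−x̄) = (-28.4722) + (-10.4722) + (-55.8056) + (13.6944) = -81.0556
Denominator Σ(x_t−x̄)² = 166.8333
r_2 = -81.0556 / 166.8333 = -0.486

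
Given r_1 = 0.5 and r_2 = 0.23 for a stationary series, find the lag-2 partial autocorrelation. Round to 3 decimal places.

φ_{22} = (r_2 − r_1²) / (1 − r_1²)
r_1² = (0.5)² = 0.25
Numerator = 0.23 − 0.2500 = -0.0200; denominator = 1 − 0.2500 = 0.7500
φ_{22} = -0.0200 / 0.7500 = -0.027

-0.027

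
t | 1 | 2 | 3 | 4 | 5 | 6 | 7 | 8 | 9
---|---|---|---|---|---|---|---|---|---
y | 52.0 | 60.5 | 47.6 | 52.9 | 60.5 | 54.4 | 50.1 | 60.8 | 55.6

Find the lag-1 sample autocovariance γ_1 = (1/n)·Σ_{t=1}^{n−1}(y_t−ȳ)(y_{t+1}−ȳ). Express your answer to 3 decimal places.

Mean ȳ = (52.0 + 60.5 + 47.6 + 52.9 + 60.5 + 54.4 + 50.1 + 60.8 + 55.6)/9 = 54.9333
Σ_{t=1}^{8}(y_t−ȳ)(y_{t+1}−ȳ) = -78.3944
γ_1 = -78.3944 / 9 = -8.710

-8.710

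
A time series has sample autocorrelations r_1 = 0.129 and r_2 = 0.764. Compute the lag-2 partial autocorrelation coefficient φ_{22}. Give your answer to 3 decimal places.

φ_{22} = (r_2 − r_1²) / (1 − r_1²)
r_1² = (0.129)² = 0.016641
Numerator = 0.764 − 0.0166 = 0.7474; denominator = 1 − 0.0166 = 0.9834
φ_{22} = 0.7474 / 0.9834 = 0.760

0.760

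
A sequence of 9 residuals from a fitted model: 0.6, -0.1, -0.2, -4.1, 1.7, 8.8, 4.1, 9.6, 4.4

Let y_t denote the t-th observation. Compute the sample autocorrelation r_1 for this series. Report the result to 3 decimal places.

Mean ȳ = (0.6 − 0.1 − 0.2 − 4.1 + 1.7 + 8.8 + 4.1 + 9.6 + 4.4)/9 = 2.7556
Numerator Σ_{t=1}^{8}(y_t−ȳ)(y_{t+1}−ȳ) = 64.2969
Denominator Σ(y_t−ȳ)² = 157.5422
r_1 = 64.2969 / 157.5422 = 0.408

0.408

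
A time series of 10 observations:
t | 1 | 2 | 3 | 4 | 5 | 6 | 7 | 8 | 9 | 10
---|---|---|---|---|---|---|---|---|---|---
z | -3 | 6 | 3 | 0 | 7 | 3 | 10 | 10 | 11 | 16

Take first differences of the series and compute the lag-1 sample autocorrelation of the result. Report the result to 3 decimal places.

-0.528

First differences Δz: 9, -3, -3, 7, -4, 7, 0, 1, 5
Mean of differences = 2.1111
Numerator Σ(Δz_t−Δz̄)(Δz_{t+1}−Δz̄) = -105.0123
Denominator Σ(Δz_t−Δz̄)² = 198.8889
r_1(Δz) = -105.0123 / 198.8889 = -0.528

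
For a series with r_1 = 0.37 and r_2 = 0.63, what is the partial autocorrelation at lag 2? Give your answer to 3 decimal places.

φ_{22} = (r_2 − r_1²) / (1 − r_1²)
r_1² = (0.37)² = 0.1369
Numerator = 0.63 − 0.1369 = 0.4931; denominator = 1 − 0.1369 = 0.8631
φ_{22} = 0.4931 / 0.8631 = 0.571

0.571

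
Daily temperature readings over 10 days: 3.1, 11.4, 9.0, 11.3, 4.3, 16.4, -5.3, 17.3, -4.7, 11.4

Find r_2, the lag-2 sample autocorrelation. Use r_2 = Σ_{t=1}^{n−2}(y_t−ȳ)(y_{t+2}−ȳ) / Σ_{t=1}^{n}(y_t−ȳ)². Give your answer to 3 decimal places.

Mean ȳ = (3.1 + 11.4 + 9.0 + 11.3 + 4.3 + 16.4 − 5.3 + 17.3 − 4.7 + 11.4)/10 = 7.4200
Numerator Σ_{t=1}^{8}(y_t−ȳ)(y_{t+2}−ȳ) = 360.4272
Denominator Σ(y_t−ȳ)² = 564.5760
r_2 = 360.4272 / 564.5760 = 0.638

0.638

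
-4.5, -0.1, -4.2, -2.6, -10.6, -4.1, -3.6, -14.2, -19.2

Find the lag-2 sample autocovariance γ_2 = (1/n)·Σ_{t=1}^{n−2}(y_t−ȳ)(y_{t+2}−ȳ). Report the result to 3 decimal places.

-3.828

Mean ȳ = (-4.5 − 0.1 − 4.2 − 2.6 − 10.6 − 4.1 − 3.6 − 14.2 − 19.2)/9 = -7.0111
Σ_{t=1}^{7}(y_t−ȳ)(y_{t+2}−ȳ) = -34.4502
γ_2 = -34.4502 / 9 = -3.828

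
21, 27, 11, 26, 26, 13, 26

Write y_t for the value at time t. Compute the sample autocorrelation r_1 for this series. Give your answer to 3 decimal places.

-0.600

Mean ȳ = (21 + 27 + 11 + 26 + 26 + 13 + 26)/7 = 21.4286
Deviations from mean: -0.4286, 5.5714, -10.4286, 4.5714, 4.5714, -8.4286, 4.5714
Σ(y_t−ȳ)(y_{t+1}−ȳ) = (-2.3878) + (-58.1020) + (-47.6735) + (20.8980) + (-38.5306) + (-38.5306) = -164.3265
Denominator Σ(y_t−ȳ)² = 273.7143
r_1 = -164.3265 / 273.7143 = -0.600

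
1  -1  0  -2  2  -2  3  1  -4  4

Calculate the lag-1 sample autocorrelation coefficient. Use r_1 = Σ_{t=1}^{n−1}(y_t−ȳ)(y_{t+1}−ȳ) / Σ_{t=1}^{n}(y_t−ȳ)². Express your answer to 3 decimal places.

Mean ȳ = (1 − 1 + 0 − 2 + 2 − 2 + 3 + 1 − 4 + 4)/10 = 0.2000
Numerator Σ_{t=1}^{9}(y_t−ȳ)(y_{t+1}−ȳ) = -31.4400
Denominator Σ(y_t−ȳ)² = 55.6000
r_1 = -31.4400 / 55.6000 = -0.565

-0.565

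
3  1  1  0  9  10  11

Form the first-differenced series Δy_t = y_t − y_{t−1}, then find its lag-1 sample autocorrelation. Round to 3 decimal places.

First differences Δy: -2, 0, -1, 9, 1, 1
Mean of differences = 1.3333
Numerator Σ(Δy_t−Δȳ)(Δy_{t+1}−Δȳ) = -12.7778
Denominator Σ(Δy_t−Δȳ)² = 77.3333
r_1(Δy) = -12.7778 / 77.3333 = -0.165

-0.165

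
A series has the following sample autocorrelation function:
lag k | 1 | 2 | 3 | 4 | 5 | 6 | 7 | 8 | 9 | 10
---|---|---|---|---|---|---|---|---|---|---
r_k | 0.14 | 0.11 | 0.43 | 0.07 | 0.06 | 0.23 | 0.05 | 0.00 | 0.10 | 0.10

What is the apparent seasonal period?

3

The largest autocorrelation is r_3 = 0.43, with a weaker echo at lag 6 (0.23); the remaining lags stay at or below 0.14.
The dominant spike at lag 3 indicates a seasonal period of 3.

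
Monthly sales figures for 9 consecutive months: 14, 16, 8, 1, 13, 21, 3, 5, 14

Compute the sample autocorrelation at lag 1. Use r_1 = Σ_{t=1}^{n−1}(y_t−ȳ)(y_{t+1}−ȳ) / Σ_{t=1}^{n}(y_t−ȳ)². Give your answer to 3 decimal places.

-0.070

Mean ȳ = (14 + 16 + 8 + 1 + 13 + 21 + 3 + 5 + 14)/9 = 10.5556
Numerator Σ_{t=1}^{8}(y_t−ȳ)(y_{t+1}−ȳ) = -24.6420
Denominator Σ(y_t−ȳ)² = 354.2222
r_1 = -24.6420 / 354.2222 = -0.070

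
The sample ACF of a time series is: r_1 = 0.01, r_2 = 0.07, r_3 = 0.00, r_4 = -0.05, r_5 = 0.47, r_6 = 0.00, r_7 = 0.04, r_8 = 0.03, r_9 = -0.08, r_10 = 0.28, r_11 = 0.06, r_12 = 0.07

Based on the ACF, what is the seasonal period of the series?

5

The largest autocorrelation is r_5 = 0.47, with a weaker echo at lag 10 (0.28); the remaining lags stay at or below 0.07.
The dominant spike at lag 5 indicates a seasonal period of 5.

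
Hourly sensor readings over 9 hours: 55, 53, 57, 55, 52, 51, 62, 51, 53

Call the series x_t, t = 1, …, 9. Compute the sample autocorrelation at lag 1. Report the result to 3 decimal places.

-0.440

Mean x̄ = (55 + 53 + 57 + 55 + 52 + 51 + 62 + 51 + 53)/9 = 54.3333
Numerator Σ_{t=1}^{8}(x_t−x̄)(x_{t+1}−x̄) = -43.1111
Denominator Σ(x_t−x̄)² = 98.0000
r_1 = -43.1111 / 98.0000 = -0.440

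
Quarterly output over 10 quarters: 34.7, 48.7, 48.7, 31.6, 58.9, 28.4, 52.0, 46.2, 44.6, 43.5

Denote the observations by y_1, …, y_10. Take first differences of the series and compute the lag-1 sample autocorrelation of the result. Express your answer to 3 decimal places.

First differences Δy: 14.0, 0.0, -17.1, 27.3, -30.5, 23.6, -5.8, -1.6, -1.1
Mean of differences = 0.9778
Numerator Σ(Δy_t−Δȳ)(Δy_{t+1}−Δȳ) = -2142.0672
Denominator Σ(Δy_t−Δȳ)² = 2749.7156
r_1(Δy) = -2142.0672 / 2749.7156 = -0.779

-0.779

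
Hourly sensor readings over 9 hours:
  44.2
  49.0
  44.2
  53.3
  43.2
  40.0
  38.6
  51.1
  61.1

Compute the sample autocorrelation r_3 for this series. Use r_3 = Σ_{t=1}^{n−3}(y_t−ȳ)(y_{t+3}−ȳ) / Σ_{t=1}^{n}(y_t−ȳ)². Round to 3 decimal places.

Mean ȳ = (44.2 + 49.0 + 44.2 + 53.3 + 43.2 + 40.0 + 38.6 + 51.1 + 61.1)/9 = 47.1889
Σ(y_t−ȳ)(y_{t+3}−ȳ) = (-18.2654) + (-7.2243) + (21.4868) + (-52.4877) + (-15.6010) + (-100.0054) = -172.0970
Denominator Σ(y_t−ȳ)² = 408.6689
r_3 = -172.0970 / 408.6689 = -0.421

-0.421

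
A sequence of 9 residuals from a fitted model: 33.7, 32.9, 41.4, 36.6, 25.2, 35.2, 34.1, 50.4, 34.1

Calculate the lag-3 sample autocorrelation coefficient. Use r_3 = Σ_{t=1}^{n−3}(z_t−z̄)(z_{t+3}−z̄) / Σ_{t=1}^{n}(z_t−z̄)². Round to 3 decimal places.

Mean z̄ = (33.7 + 32.9 + 41.4 + 36.6 + 25.2 + 35.2 + 34.1 + 50.4 + 34.1)/9 = 35.9556
Σ(z_t−z̄)(z_{t+3}−z̄) = (-1.4536) + (32.8642) + (-4.1136) + (-1.1958) + (-155.3580) + (1.4020) = -127.8548
Denominator Σ(z_t−z̄)² = 376.2622
r_3 = -127.8548 / 376.2622 = -0.340

-0.340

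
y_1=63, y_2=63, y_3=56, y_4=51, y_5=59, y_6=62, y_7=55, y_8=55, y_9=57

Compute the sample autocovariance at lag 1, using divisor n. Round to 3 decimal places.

2.826

Mean ȳ = (63 + 63 + 56 + 51 + 59 + 62 + 55 + 55 + 57)/9 = 57.8889
Σ_{t=1}^{8}(y_t−ȳ)(y_{t+1}−ȳ) = 25.4321
γ_1 = 25.4321 / 9 = 2.826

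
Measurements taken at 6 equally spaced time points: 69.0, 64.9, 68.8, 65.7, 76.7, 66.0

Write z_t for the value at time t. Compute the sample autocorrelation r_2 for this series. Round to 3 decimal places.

0.209

Mean z̄ = (69.0 + 64.9 + 68.8 + 65.7 + 76.7 + 66.0)/6 = 68.5167
Numerator Σ_{t=1}^{4}(z_t−z̄)(z_{t+2}−z̄) = 19.7311
Denominator Σ(z_t−z̄)² = 94.6283
r_2 = 19.7311 / 94.6283 = 0.209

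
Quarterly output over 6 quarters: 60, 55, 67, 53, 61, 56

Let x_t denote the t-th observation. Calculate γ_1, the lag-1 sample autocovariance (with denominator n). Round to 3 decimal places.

-17.019

Mean x̄ = (60 + 55 + 67 + 53 + 61 + 56)/6 = 58.6667
Σ_{t=1}^{5}(x_t−x̄)(x_{t+1}−x̄) = -102.1111
γ_1 = -102.1111 / 6 = -17.019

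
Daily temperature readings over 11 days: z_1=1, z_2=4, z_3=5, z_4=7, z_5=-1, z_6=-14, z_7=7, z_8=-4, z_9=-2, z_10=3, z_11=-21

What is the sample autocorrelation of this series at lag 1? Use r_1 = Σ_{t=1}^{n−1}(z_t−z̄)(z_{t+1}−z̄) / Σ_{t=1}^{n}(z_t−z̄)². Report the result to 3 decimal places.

-0.148

Mean z̄ = (1 + 4 + 5 + 7 − 1 − 14 + 7 − 4 − 2 + 3 − 21)/11 = -1.3636
Numerator Σ_{t=1}^{10}(z_t−z̄)(z_{t+1}−z̄) = -116.0413
Denominator Σ(z_t−z̄)² = 786.5455
r_1 = -116.0413 / 786.5455 = -0.148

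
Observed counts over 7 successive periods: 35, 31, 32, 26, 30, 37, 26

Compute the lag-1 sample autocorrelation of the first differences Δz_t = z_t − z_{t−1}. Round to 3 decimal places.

-0.338

First differences Δz: -4, 1, -6, 4, 7, -11
Mean of differences = -1.5000
Numerator Σ(Δz_t−Δz̄)(Δz_{t+1}−Δz̄) = -76.2500
Denominator Σ(Δz_t−Δz̄)² = 225.5000
r_1(Δz) = -76.2500 / 225.5000 = -0.338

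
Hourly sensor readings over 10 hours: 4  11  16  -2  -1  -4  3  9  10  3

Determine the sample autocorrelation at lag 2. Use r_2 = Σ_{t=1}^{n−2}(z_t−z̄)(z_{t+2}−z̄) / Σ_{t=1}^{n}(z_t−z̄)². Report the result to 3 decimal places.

Mean z̄ = (4 + 11 + 16 − 2 − 1 − 4 + 3 + 9 + 10 + 3)/10 = 4.9000
Numerator Σ_{t=1}^{8}(z_t−z̄)(z_{t+2}−z̄) = -98.9200
Denominator Σ(z_t−z̄)² = 372.9000
r_2 = -98.9200 / 372.9000 = -0.265

-0.265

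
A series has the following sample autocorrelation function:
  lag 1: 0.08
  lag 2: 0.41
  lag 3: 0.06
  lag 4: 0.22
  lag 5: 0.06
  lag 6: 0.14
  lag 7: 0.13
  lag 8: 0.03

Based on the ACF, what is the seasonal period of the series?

The largest autocorrelation is r_2 = 0.41, with a weaker echo at lag 4 (0.22); the remaining lags stay at or below 0.14.
The dominant spike at lag 2 indicates a seasonal period of 2.

2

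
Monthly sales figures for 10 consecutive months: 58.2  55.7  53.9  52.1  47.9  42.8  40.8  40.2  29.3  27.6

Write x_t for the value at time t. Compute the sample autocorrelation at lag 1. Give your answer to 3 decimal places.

0.678

Mean x̄ = (58.2 + 55.7 + 53.9 + 52.1 + 47.9 + 42.8 + 40.8 + 40.2 + 29.3 + 27.6)/10 = 44.8500
Numerator Σ_{t=1}^{9}(x_t−x̄)(x_{t+1}−x̄) = 692.1925
Denominator Σ(x_t−x̄)² = 1021.3050
r_1 = 692.1925 / 1021.3050 = 0.678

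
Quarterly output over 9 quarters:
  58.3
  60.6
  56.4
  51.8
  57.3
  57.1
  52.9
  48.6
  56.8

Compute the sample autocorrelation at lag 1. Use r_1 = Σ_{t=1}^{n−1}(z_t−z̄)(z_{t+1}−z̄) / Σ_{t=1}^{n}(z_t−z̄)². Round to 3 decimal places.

Mean z̄ = (58.3 + 60.6 + 56.4 + 51.8 + 57.3 + 57.1 + 52.9 + 48.6 + 56.8)/9 = 55.5333
Numerator Σ_{t=1}^{8}(z_t−z̄)(z_{t+1}−z̄) = 16.6956
Denominator Σ(z_t−z̄)² = 110.2000
r_1 = 16.6956 / 110.2000 = 0.152

0.152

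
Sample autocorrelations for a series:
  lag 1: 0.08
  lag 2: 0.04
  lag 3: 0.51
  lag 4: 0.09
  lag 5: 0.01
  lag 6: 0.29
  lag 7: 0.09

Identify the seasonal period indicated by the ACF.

The largest autocorrelation is r_3 = 0.51, with a weaker echo at lag 6 (0.29); the remaining lags stay at or below 0.09.
The dominant spike at lag 3 indicates a seasonal period of 3.

3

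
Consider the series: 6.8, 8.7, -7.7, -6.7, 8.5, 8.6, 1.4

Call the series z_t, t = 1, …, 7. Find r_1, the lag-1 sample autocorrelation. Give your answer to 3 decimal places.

0.101

Mean z̄ = (6.8 + 8.7 − 7.7 − 6.7 + 8.5 + 8.6 + 1.4)/7 = 2.8000
Deviations from mean: 4.0000, 5.9000, -10.5000, -9.5000, 5.7000, 5.8000, -1.4000
Σ(z_t−z̄)(z_{t+1}−z̄) = (23.6000) + (-61.9500) + (99.7500) + (-54.1500) + (33.0600) + (-8.1200) = 32.1900
Denominator Σ(z_t−z̄)² = 319.4000
r_1 = 32.1900 / 319.4000 = 0.101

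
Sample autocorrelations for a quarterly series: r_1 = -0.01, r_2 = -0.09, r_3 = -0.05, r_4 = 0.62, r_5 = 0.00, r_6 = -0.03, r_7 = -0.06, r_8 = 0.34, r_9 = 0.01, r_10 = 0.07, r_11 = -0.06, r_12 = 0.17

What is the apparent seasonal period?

The largest autocorrelation is r_4 = 0.62, with weaker echoes at lags 8 (0.34) and 12 (0.17); the remaining lags stay at or below 0.07.
The dominant spike at lag 4 indicates a seasonal period of 4.

4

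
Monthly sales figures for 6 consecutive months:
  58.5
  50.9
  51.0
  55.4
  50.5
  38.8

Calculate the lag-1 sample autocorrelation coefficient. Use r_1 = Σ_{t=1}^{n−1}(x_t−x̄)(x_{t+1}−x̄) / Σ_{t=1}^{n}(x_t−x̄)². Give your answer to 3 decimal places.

Mean x̄ = (58.5 + 50.9 + 51.0 + 55.4 + 50.5 + 38.8)/6 = 50.8500
Σ(x_t−x̄)(x_{t+1}−x̄) = (0.3825) + (0.0075) + (0.6825) + (-1.5925) + (4.2175) = 3.6975
Denominator Σ(x_t−x̄)² = 224.5750
r_1 = 3.6975 / 224.5750 = 0.016

0.016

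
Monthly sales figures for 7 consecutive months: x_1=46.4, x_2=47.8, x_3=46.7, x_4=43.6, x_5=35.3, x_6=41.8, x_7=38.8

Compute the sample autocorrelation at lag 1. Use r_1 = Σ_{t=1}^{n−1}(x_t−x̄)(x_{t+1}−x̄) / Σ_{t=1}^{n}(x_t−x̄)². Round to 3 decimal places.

Mean x̄ = (46.4 + 47.8 + 46.7 + 43.6 + 35.3 + 41.8 + 38.8)/7 = 42.9143
Deviations from mean: 3.4857, 4.8857, 3.7857, 0.6857, -7.6143, -1.1143, -4.1143
Numerator Σ_{t=1}^{6}(x_t−x̄)(x_{t+1}−x̄) = 45.9698
Denominator Σ(x_t−x̄)² = 126.9686
r_1 = 45.9698 / 126.9686 = 0.362

0.362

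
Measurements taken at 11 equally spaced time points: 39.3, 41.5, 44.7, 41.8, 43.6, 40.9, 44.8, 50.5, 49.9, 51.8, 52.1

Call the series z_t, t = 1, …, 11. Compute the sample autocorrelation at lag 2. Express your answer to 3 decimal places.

Mean z̄ = (39.3 + 41.5 + 44.7 + 41.8 + 43.6 + 40.9 + 44.8 + 50.5 + 49.9 + 51.8 + 52.1)/11 = 45.5364
Numerator Σ_{t=1}^{9}(z_t−z̄)(z_{t+2}−z̄) = 74.1710
Denominator Σ(z_t−z̄)² = 221.6255
r_2 = 74.1710 / 221.6255 = 0.335

0.335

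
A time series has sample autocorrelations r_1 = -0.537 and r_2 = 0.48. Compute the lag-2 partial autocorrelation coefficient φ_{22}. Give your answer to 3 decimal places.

φ_{22} = (r_2 − r_1²) / (1 − r_1²)
r_1² = (-0.537)² = 0.288369
Numerator = 0.48 − 0.2884 = 0.1916; denominator = 1 − 0.2884 = 0.7116
φ_{22} = 0.1916 / 0.7116 = 0.269

0.269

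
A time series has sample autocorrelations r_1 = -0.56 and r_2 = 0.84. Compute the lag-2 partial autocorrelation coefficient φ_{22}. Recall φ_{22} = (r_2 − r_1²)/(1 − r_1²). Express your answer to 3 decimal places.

0.767

φ_{22} = (r_2 − r_1²) / (1 − r_1²)
r_1² = (-0.56)² = 0.3136
Numerator = 0.84 − 0.3136 = 0.5264; denominator = 1 − 0.3136 = 0.6864
φ_{22} = 0.5264 / 0.6864 = 0.767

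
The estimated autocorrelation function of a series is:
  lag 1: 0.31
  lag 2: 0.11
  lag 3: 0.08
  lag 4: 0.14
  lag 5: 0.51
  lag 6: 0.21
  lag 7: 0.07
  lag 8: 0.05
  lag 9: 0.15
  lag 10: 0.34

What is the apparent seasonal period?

The largest autocorrelation is r_5 = 0.51, with a weaker echo at lag 10 (0.34); the remaining lags stay at or below 0.31. The elevated value at lag 1 (0.31), dropping to 0.11 at lag 2, reflects decaying short-term dependence rather than seasonality.
The dominant spike at lag 5 indicates a seasonal period of 5.

5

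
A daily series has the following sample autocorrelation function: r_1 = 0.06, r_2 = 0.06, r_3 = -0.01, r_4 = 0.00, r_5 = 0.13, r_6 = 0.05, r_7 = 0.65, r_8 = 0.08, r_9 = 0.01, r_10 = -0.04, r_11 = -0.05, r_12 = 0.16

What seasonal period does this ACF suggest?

7

The largest autocorrelation is r_7 = 0.65; the remaining lags stay at or below 0.16.
The dominant spike at lag 7 indicates a seasonal period of 7.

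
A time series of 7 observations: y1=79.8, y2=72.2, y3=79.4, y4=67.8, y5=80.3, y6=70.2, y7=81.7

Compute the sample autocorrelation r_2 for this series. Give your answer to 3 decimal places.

0.680

Mean ȳ = (79.8 + 72.2 + 79.4 + 67.8 + 80.3 + 70.2 + 81.7)/7 = 75.9143
Deviations from mean: 3.8857, -3.7143, 3.4857, -8.1143, 4.3857, -5.7143, 5.7857
Σ(y_t−ȳ)(y_{t+2}−ȳ) = (13.5445) + (30.1388) + (15.2873) + (46.3673) + (25.3745) = 130.7124
Denominator Σ(y_t−ȳ)² = 192.2486
r_2 = 130.7124 / 192.2486 = 0.680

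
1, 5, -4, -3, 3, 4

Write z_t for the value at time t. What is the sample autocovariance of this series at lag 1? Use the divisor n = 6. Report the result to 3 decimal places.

-0.333

Mean z̄ = (1 + 5 − 4 − 3 + 3 + 4)/6 = 1.0000
Deviations: 0.0000, 4.0000, -5.0000, -4.0000, 2.0000, 3.0000
Σ_{t=1}^{5}(z_t−z̄)(z_{t+1}−z̄) = -2.0000
γ_1 = -2.0000 / 6 = -0.333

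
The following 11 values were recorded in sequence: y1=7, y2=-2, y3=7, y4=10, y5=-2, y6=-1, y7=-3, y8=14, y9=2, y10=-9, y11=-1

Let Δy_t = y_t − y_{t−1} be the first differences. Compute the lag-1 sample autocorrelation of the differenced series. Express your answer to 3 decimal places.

-0.327

First differences Δy: -9, 9, 3, -12, 1, -2, 17, -12, -11, 8
Mean of differences = -0.8000
Numerator Σ(Δy_t−Δȳ)(Δy_{t+1}−Δȳ) = -304.2400
Denominator Σ(Δy_t−Δȳ)² = 931.6000
r_1(Δy) = -304.2400 / 931.6000 = -0.327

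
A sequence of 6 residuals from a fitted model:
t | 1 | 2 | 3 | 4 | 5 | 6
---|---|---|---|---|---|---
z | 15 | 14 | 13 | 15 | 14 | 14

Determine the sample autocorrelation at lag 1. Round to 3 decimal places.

-0.363

Mean z̄ = (15 + 14 + 13 + 15 + 14 + 14)/6 = 14.1667
Deviations from mean: 0.8333, -0.1667, -1.1667, 0.8333, -0.1667, -0.1667
Numerator Σ_{t=1}^{5}(z_t−z̄)(z_{t+1}−z̄) = -1.0278
Denominator Σ(z_t−z̄)² = 2.8333
r_1 = -1.0278 / 2.8333 = -0.363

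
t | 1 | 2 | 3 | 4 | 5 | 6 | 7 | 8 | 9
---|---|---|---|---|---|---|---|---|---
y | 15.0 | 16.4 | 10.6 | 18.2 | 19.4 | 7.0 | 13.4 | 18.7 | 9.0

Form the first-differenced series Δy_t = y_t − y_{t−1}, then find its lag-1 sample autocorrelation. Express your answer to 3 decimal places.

-0.377

First differences Δy: 1.4, -5.8, 7.6, 1.2, -12.4, 6.4, 5.3, -9.7
Mean of differences = -0.7500
Numerator Σ(Δy_t−Δȳ)(Δy_{t+1}−Δȳ) = -153.6475
Denominator Σ(Δy_t−Δȳ)² = 407.2000
r_1(Δy) = -153.6475 / 407.2000 = -0.377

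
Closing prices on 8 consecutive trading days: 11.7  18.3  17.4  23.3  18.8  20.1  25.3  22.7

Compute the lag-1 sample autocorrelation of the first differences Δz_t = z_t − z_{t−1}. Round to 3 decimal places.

First differences Δz: 6.6, -0.9, 5.9, -4.5, 1.3, 5.2, -2.6
Mean of differences = 1.5714
Numerator Σ(Δz_t−Δz̄)(Δz_{t+1}−Δz̄) = -63.8794
Denominator Σ(Δz_t−Δz̄)² = 117.6343
r_1(Δz) = -63.8794 / 117.6343 = -0.543

-0.543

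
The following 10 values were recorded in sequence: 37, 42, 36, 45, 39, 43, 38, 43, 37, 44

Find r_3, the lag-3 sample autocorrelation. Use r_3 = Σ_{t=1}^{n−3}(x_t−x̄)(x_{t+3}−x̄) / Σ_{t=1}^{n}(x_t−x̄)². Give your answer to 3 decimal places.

Mean x̄ = (37 + 42 + 36 + 45 + 39 + 43 + 38 + 43 + 37 + 44)/10 = 40.4000
Σ(x_t−x̄)(x_{t+3}−x̄) = (-15.6400) + (-2.2400) + (-11.4400) + (-11.0400) + (-3.6400) + (-8.8400) + (-8.6400) = -61.4800
Denominator Σ(x_t−x̄)² = 100.4000
r_3 = -61.4800 / 100.4000 = -0.612

-0.612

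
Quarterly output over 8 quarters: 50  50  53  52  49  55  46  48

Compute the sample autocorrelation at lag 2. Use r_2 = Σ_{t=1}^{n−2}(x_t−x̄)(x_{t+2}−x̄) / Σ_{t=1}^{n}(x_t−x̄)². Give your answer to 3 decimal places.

-0.046

Mean x̄ = (50 + 50 + 53 + 52 + 49 + 55 + 46 + 48)/8 = 50.3750
Deviations from mean: -0.3750, -0.3750, 2.6250, 1.6250, -1.3750, 4.6250, -4.3750, -2.3750
Σ(x_t−x̄)(x_{t+2}−x̄) = (-0.9844) + (-0.6094) + (-3.6094) + (7.5156) + (6.0156) + (-10.9844) = -2.6563
Denominator Σ(x_t−x̄)² = 57.8750
r_2 = -2.6563 / 57.8750 = -0.046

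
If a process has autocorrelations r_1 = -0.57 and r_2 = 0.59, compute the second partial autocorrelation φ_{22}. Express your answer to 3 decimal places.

0.393

φ_{22} = (r_2 − r_1²) / (1 − r_1²)
r_1² = (-0.57)² = 0.3249
Numerator = 0.59 − 0.3249 = 0.2651; denominator = 1 − 0.3249 = 0.6751
φ_{22} = 0.2651 / 0.6751 = 0.393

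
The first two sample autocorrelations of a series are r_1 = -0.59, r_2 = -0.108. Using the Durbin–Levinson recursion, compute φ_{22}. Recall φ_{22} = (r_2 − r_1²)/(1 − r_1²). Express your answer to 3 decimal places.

φ_{22} = (r_2 − r_1²) / (1 − r_1²)
r_1² = (-0.59)² = 0.3481
Numerator = -0.108 − 0.3481 = -0.4561; denominator = 1 − 0.3481 = 0.6519
φ_{22} = -0.4561 / 0.6519 = -0.700

-0.700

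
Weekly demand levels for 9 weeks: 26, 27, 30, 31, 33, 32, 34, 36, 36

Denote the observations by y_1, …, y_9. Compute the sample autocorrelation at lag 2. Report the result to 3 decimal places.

Mean ȳ = (26 + 27 + 30 + 31 + 33 + 32 + 34 + 36 + 36)/9 = 31.6667
Σ(y_t−ȳ)(y_{t+2}−ȳ) = (9.4444) + (3.1111) + (-2.2222) + (-0.2222) + (3.1111) + (1.4444) + (10.1111) = 24.7778
Denominator Σ(y_t−ȳ)² = 102.0000
r_2 = 24.7778 / 102.0000 = 0.243

0.243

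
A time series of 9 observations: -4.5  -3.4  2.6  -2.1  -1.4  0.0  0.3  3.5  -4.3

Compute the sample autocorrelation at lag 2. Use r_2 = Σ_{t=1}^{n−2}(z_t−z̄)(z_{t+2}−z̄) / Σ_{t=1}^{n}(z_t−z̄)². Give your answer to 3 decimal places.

-0.191

Mean z̄ = (-4.5 − 3.4 + 2.6 − 2.1 − 1.4 + 0.0 + 0.3 + 3.5 − 4.3)/9 = -1.0333
Σ(z_t−z̄)(z_{t+2}−z̄) = (-12.5956) + (2.5244) + (-1.3322) + (-1.1022) + (-0.4889) + (4.6844) + (-4.3556) = -12.6656
Denominator Σ(z_t−z̄)² = 66.1600
r_2 = -12.6656 / 66.1600 = -0.191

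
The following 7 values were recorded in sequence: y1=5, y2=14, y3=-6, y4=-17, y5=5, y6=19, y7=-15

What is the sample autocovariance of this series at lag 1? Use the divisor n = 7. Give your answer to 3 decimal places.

-28.318

Mean ȳ = (5 + 14 − 6 − 17 + 5 + 19 − 15)/7 = 0.7143
Σ_{t=1}^{6}(y_t−ȳ)(y_{t+1}−ȳ) = -198.2245
γ_1 = -198.2245 / 7 = -28.318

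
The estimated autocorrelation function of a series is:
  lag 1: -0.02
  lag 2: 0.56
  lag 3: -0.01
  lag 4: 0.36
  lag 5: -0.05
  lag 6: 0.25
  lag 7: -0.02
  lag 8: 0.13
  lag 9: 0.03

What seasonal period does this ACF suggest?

The largest autocorrelation is r_2 = 0.56, with weaker echoes at lags 4 (0.36) and 6 (0.25); the remaining lags stay at or below 0.13.
The dominant spike at lag 2 indicates a seasonal period of 2.

2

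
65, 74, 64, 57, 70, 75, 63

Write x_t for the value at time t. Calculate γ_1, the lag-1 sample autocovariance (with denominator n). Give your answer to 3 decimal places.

-6.044

Mean x̄ = (65 + 74 + 64 + 57 + 70 + 75 + 63)/7 = 66.8571
Σ_{t=1}^{6}(x_t−x̄)(x_{t+1}−x̄) = -42.3061
γ_1 = -42.3061 / 7 = -6.044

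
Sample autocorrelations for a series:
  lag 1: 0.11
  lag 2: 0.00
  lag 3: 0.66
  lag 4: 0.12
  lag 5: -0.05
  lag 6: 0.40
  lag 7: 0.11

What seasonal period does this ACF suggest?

3

The largest autocorrelation is r_3 = 0.66, with a weaker echo at lag 6 (0.40); the remaining lags stay at or below 0.12.
The dominant spike at lag 3 indicates a seasonal period of 3.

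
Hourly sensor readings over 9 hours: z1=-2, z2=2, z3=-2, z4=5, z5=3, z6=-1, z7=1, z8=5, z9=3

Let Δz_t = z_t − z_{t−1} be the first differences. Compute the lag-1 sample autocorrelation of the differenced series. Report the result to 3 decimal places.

First differences Δz: 4, -4, 7, -2, -4, 2, 4, -2
Mean of differences = 0.6250
Numerator Σ(Δz_t−Δz̄)(Δz_{t+1}−Δz̄) = -60.2656
Denominator Σ(Δz_t−Δz̄)² = 121.8750
r_1(Δz) = -60.2656 / 121.8750 = -0.494

-0.494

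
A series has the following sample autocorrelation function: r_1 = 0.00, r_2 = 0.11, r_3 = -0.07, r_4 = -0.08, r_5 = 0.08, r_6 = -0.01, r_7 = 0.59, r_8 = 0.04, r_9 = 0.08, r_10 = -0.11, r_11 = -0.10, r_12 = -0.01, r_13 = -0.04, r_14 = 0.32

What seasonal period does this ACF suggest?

7

The largest autocorrelation is r_7 = 0.59, with a weaker echo at lag 14 (0.32); the remaining lags stay at or below 0.11.
The dominant spike at lag 7 indicates a seasonal period of 7.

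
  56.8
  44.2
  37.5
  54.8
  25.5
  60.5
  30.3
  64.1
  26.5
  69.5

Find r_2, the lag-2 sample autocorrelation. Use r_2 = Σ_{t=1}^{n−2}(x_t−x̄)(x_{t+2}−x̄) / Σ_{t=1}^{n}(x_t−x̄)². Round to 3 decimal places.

0.630

Mean x̄ = (56.8 + 44.2 + 37.5 + 54.8 + 25.5 + 60.5 + 30.3 + 64.1 + 26.5 + 69.5)/10 = 46.9700
Numerator Σ_{t=1}^{8}(x_t−x̄)(x_{t+2}−x̄) = 1511.3292
Denominator Σ(x_t−x̄)² = 2397.2610
r_2 = 1511.3292 / 2397.2610 = 0.630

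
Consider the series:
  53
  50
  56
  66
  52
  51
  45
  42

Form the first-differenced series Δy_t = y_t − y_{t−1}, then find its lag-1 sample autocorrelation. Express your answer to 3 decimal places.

First differences Δy: -3, 6, 10, -14, -1, -6, -3
Mean of differences = -1.5714
Numerator Σ(Δy_t−Δȳ)(Δy_{t+1}−Δȳ) = -70.3265
Denominator Σ(Δy_t−Δȳ)² = 369.7143
r_1(Δy) = -70.3265 / 369.7143 = -0.190

-0.190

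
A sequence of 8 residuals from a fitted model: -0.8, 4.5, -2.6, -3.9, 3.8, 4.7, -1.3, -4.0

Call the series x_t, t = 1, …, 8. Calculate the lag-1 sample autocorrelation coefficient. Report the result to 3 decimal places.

-0.034

Mean x̄ = (-0.8 + 4.5 − 2.6 − 3.9 + 3.8 + 4.7 − 1.3 − 4.0)/8 = 0.0500
Deviations from mean: -0.8500, 4.4500, -2.6500, -3.9500, 3.7500, 4.6500, -1.3500, -4.0500
Σ(x_t−x̄)(x_{t+1}−x̄) = (-3.7825) + (-11.7925) + (10.4675) + (-14.8125) + (17.4375) + (-6.2775) + (5.4675) = -3.2925
Denominator Σ(x_t−x̄)² = 97.0600
r_1 = -3.2925 / 97.0600 = -0.034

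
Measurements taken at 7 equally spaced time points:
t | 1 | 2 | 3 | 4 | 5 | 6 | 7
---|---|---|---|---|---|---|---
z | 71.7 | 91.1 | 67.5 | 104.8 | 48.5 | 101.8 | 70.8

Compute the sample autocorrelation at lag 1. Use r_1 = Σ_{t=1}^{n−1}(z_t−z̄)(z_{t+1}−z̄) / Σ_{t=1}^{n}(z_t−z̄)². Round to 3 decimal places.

Mean z̄ = (71.7 + 91.1 + 67.5 + 104.8 + 48.5 + 101.8 + 70.8)/7 = 79.4571
Deviations from mean: -7.7571, 11.6429, -11.9571, 25.3429, -30.9571, 22.3429, -8.6571
Σ(z_t−z̄)(z_{t+1}−z̄) = (-90.3153) + (-139.2153) + (-303.0282) + (-784.5424) + (-691.6710) + (-193.4253) = -2202.1976
Denominator Σ(z_t−z̄)² = 2513.4571
r_1 = -2202.1976 / 2513.4571 = -0.876

-0.876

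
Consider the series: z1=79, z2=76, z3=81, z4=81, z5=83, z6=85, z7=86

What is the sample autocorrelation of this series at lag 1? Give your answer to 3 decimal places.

0.517

Mean z̄ = (79 + 76 + 81 + 81 + 83 + 85 + 86)/7 = 81.5714
Numerator Σ_{t=1}^{6}(z_t−z̄)(z_{t+1}−z̄) = 37.1020
Denominator Σ(z_t−z̄)² = 71.7143
r_1 = 37.1020 / 71.7143 = 0.517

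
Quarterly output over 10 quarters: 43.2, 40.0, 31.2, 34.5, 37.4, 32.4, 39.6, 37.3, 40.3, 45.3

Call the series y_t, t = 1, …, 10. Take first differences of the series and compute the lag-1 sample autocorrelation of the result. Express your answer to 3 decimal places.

First differences Δy: -3.2, -8.8, 3.3, 2.9, -5.0, 7.2, -2.3, 3.0, 5.0
Mean of differences = 0.2333
Numerator Σ(Δy_t−Δȳ)(Δy_{t+1}−Δȳ) = -50.3944
Denominator Σ(Δy_t−Δȳ)² = 222.6200
r_1(Δy) = -50.3944 / 222.6200 = -0.226

-0.226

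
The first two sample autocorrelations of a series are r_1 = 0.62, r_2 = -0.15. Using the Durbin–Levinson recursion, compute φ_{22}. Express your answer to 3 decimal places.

-0.868

φ_{22} = (r_2 − r_1²) / (1 − r_1²)
r_1² = (0.62)² = 0.3844
Numerator = -0.15 − 0.3844 = -0.5344; denominator = 1 − 0.3844 = 0.6156
φ_{22} = -0.5344 / 0.6156 = -0.868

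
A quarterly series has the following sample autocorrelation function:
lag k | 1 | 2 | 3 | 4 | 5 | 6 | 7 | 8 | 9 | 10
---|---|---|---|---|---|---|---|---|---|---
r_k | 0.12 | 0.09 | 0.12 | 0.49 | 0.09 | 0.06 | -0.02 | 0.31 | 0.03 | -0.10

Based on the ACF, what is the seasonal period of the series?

The largest autocorrelation is r_4 = 0.49, with a weaker echo at lag 8 (0.31); the remaining lags stay at or below 0.12.
The dominant spike at lag 4 indicates a seasonal period of 4.

4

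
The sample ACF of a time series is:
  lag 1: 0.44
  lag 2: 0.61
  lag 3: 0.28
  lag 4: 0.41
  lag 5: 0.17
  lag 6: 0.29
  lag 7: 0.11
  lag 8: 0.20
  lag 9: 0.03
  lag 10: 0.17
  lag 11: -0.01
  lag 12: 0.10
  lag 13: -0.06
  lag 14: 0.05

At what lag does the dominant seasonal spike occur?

2

The largest autocorrelation is r_2 = 0.61; the remaining lags stay at or below 0.44.
The dominant spike at lag 2 indicates a seasonal period of 2.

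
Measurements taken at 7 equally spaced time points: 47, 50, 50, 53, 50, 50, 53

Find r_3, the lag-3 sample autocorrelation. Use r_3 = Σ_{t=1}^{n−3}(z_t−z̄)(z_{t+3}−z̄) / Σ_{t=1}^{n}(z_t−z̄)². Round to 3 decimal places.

-0.071

Mean z̄ = (47 + 50 + 50 + 53 + 50 + 50 + 53)/7 = 50.4286
Deviations from mean: -3.4286, -0.4286, -0.4286, 2.5714, -0.4286, -0.4286, 2.5714
Numerator Σ_{t=1}^{4}(z_t−z̄)(z_{t+3}−z̄) = -1.8367
Denominator Σ(z_t−z̄)² = 25.7143
r_3 = -1.8367 / 25.7143 = -0.071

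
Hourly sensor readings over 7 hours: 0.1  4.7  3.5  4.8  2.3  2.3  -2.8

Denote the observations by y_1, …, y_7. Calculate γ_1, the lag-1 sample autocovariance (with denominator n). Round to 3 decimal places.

0.231

Mean ȳ = (0.1 + 4.7 + 3.5 + 4.8 + 2.3 + 2.3 − 2.8)/7 = 2.1286
Deviations: -2.0286, 2.5714, 1.3714, 2.6714, 0.1714, 0.1714, -4.9286
Σ_{t=1}^{6}(y_t−ȳ)(y_{t+1}−ȳ) = 1.6163
γ_1 = 1.6163 / 7 = 0.231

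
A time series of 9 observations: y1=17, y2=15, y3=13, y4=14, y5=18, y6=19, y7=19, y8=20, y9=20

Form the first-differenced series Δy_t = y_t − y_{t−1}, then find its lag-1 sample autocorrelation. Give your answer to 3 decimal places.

First differences Δy: -2, -2, 1, 4, 1, 0, 1, 0
Mean of differences = 0.3750
Numerator Σ(Δy_t−Δȳ)(Δy_{t+1}−Δȳ) = 7.9844
Denominator Σ(Δy_t−Δȳ)² = 25.8750
r_1(Δy) = 7.9844 / 25.8750 = 0.309

0.309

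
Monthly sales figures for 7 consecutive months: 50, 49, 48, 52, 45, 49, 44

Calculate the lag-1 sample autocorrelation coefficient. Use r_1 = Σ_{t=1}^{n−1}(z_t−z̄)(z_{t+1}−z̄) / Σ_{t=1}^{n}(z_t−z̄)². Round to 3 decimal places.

-0.372

Mean z̄ = (50 + 49 + 48 + 52 + 45 + 49 + 44)/7 = 48.1429
Deviations from mean: 1.8571, 0.8571, -0.1429, 3.8571, -3.1429, 0.8571, -4.1429
Σ(z_t−z̄)(z_{t+1}−z̄) = (1.5918) + (-0.1224) + (-0.5510) + (-12.1224) + (-2.6939) + (-3.5510) = -17.4490
Denominator Σ(z_t−z̄)² = 46.8571
r_1 = -17.4490 / 46.8571 = -0.372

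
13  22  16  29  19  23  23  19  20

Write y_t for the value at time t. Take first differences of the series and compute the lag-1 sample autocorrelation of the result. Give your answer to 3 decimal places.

-0.737

First differences Δy: 9, -6, 13, -10, 4, 0, -4, 1
Mean of differences = 0.8750
Numerator Σ(Δy_t−Δȳ)(Δy_{t+1}−Δȳ) = -304.1406
Denominator Σ(Δy_t−Δȳ)² = 412.8750
r_1(Δy) = -304.1406 / 412.8750 = -0.737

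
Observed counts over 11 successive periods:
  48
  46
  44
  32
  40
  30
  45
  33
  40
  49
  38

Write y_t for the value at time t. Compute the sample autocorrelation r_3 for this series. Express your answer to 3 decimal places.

Mean ȳ = (48 + 46 + 44 + 32 + 40 + 30 + 45 + 33 + 40 + 49 + 38)/11 = 40.4545
Numerator Σ_{t=1}^{8}(y_t−ȳ)(y_{t+3}−ȳ) = -76.5289
Denominator Σ(y_t−ȳ)² = 436.7273
r_3 = -76.5289 / 436.7273 = -0.175

-0.175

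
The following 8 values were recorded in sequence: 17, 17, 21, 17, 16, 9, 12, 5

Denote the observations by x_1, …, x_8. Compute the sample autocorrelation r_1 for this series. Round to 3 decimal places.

Mean x̄ = (17 + 17 + 21 + 17 + 16 + 9 + 12 + 5)/8 = 14.2500
Deviations from mean: 2.7500, 2.7500, 6.7500, 2.7500, 1.7500, -5.2500, -2.2500, -9.2500
Σ(x_t−x̄)(x_{t+1}−x̄) = (7.5625) + (18.5625) + (18.5625) + (4.8125) + (-9.1875) + (11.8125) + (20.8125) = 72.9375
Denominator Σ(x_t−x̄)² = 189.5000
r_1 = 72.9375 / 189.5000 = 0.385

0.385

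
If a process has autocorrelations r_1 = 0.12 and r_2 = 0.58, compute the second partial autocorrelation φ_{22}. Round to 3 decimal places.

0.574

φ_{22} = (r_2 − r_1²) / (1 − r_1²)
r_1² = (0.12)² = 0.0144
Numerator = 0.58 − 0.0144 = 0.5656; denominator = 1 − 0.0144 = 0.9856
φ_{22} = 0.5656 / 0.9856 = 0.574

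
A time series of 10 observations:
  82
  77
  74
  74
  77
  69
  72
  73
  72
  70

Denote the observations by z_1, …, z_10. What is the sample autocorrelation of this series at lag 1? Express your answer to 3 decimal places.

0.235

Mean z̄ = (82 + 77 + 74 + 74 + 77 + 69 + 72 + 73 + 72 + 70)/10 = 74.0000
Numerator Σ_{t=1}^{9}(z_t−z̄)(z_{t+1}−z̄) = 31.0000
Denominator Σ(z_t−z̄)² = 132.0000
r_1 = 31.0000 / 132.0000 = 0.235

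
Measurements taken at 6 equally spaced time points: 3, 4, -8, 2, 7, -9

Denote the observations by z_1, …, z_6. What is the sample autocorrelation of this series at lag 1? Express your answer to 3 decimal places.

Mean z̄ = (3 + 4 − 8 + 2 + 7 − 9)/6 = -0.1667
Deviations from mean: 3.1667, 4.1667, -7.8333, 2.1667, 7.1667, -8.8333
Σ(z_t−z̄)(z_{t+1}−z̄) = (13.1944) + (-32.6389) + (-16.9722) + (15.5278) + (-63.3056) = -84.1944
Denominator Σ(z_t−z̄)² = 222.8333
r_1 = -84.1944 / 222.8333 = -0.378

-0.378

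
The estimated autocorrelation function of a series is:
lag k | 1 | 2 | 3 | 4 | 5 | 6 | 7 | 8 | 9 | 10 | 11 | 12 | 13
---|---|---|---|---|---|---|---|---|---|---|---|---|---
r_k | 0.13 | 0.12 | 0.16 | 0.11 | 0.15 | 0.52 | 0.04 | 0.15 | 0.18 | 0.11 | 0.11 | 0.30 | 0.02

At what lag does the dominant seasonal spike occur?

The largest autocorrelation is r_6 = 0.52, with a weaker echo at lag 12 (0.30); the remaining lags stay at or below 0.18.
The dominant spike at lag 6 indicates a seasonal period of 6.

6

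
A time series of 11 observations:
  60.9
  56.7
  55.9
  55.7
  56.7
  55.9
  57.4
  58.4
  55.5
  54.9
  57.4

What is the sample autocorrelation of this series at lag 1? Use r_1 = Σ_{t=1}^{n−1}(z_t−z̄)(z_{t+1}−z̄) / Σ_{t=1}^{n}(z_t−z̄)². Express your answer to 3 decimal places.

0.027

Mean z̄ = (60.9 + 56.7 + 55.9 + 55.7 + 56.7 + 55.9 + 57.4 + 58.4 + 55.5 + 54.9 + 57.4)/11 = 56.8545
Numerator Σ_{t=1}^{10}(z_t−z̄)(z_{t+1}−z̄) = 0.7607
Denominator Σ(z_t−z̄)² = 28.2073
r_1 = 0.7607 / 28.2073 = 0.027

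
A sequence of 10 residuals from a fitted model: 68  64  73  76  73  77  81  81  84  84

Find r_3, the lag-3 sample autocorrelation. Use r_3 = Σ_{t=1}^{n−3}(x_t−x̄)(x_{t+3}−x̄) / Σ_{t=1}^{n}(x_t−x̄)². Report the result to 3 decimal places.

Mean x̄ = (68 + 64 + 73 + 76 + 73 + 77 + 81 + 81 + 84 + 84)/10 = 76.1000
Σ(x_t−x̄)(x_{t+3}−x̄) = (0.8100) + (37.5100) + (-2.7900) + (-0.4900) + (-15.1900) + (7.1100) + (38.7100) = 65.6700
Denominator Σ(x_t−x̄)² = 404.9000
r_3 = 65.6700 / 404.9000 = 0.162

0.162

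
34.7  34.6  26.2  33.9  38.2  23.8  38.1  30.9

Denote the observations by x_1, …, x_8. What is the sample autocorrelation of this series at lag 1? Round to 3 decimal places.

-0.605

Mean x̄ = (34.7 + 34.6 + 26.2 + 33.9 + 38.2 + 23.8 + 38.1 + 30.9)/8 = 32.5500
Deviations from mean: 2.1500, 2.0500, -6.3500, 1.3500, 5.6500, -8.7500, 5.5500, -1.6500
Σ(x_t−x̄)(x_{t+1}−x̄) = (4.4075) + (-13.0175) + (-8.5725) + (7.6275) + (-49.4375) + (-48.5625) + (-9.1575) = -116.7125
Denominator Σ(x_t−x̄)² = 192.9800
r_1 = -116.7125 / 192.9800 = -0.605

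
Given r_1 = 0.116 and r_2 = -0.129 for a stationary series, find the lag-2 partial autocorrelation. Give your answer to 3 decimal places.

-0.144

φ_{22} = (r_2 − r_1²) / (1 − r_1²)
r_1² = (0.116)² = 0.013456
Numerator = -0.129 − 0.0135 = -0.1425; denominator = 1 − 0.0135 = 0.9865
φ_{22} = -0.1425 / 0.9865 = -0.144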